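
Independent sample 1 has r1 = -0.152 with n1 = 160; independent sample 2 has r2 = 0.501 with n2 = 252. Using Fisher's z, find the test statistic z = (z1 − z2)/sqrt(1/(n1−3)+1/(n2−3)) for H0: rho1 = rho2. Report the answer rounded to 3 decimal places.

-6.906

Fisher z-transforms: z1 = atanh(-0.152) = -0.153187, z2 = atanh(0.501) = 0.550640; difference d = -0.703827
Var(d) = 1/157 + 1/249 = 0.0063694 + 0.0040161 = 0.0103855
z = d/√Var(d) = -0.703827 / √0.0103855 = -0.703827 / 0.101909 = -6.906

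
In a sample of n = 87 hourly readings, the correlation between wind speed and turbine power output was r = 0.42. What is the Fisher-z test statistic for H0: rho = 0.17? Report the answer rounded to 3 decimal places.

2.530

z_r = atanh(0.42) = 0.447692,  z_0 = atanh(0.17) = 0.171667
SE = 1/√(n−3) = 1/√84 = 0.109109
z = (z_r − z_0)/SE = (0.447692 − 0.171667) / 0.109109 = 0.276025 / 0.109109 = 2.530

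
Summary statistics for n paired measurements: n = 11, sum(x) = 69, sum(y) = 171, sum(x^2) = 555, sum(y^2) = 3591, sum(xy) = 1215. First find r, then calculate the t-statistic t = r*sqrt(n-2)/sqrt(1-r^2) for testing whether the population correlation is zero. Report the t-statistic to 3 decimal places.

1.395

S_xy = nΣxy − ΣxΣy = 11·1215 − 69·171 = 13365 − 11799 = 1566
S_xx = nΣx² − (Σx)² = 11·555 − 69² = 6105 − 4761 = 1344
S_yy = nΣy² − (Σy)² = 11·3591 − 171² = 39501 − 29241 = 10260
r = S_xy / √(S_xx·S_yy) = 1566 / √(1344·10260) = 1566 / √13789440 = 1566 / 3713.4135 = 0.4217
t = r·√(n−2)/√(1−r²) = 0.4217·√9 / √(1−0.177831) = 1.265100 / 0.906735 = 1.395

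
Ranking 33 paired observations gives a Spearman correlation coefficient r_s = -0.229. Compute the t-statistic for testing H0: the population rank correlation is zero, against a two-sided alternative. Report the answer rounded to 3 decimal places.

-1.310

t = r_s·√(n−2) / √(1−r_s²) with r_s = -0.229, n = 33
  = -0.229·√31 / √(1 − 0.052441)
  = -0.229·5.567764 / 0.973426
  = -1.275018 / 0.973426 = -1.310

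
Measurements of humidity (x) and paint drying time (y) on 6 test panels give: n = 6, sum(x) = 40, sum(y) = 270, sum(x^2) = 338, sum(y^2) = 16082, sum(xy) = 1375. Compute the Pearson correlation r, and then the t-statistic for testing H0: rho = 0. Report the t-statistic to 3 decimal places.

S_xy = nΣxy − ΣxΣy = 6·1375 − 40·270 = 8250 − 10800 = -2550
S_xx = nΣx² − (Σx)² = 6·338 − 40² = 2028 − 1600 = 428
S_yy = nΣy² − (Σy)² = 6·16082 − 270² = 96492 − 72900 = 23592
r = S_xy / √(S_xx·S_yy) = -2550 / √(428·23592) = -2550 / √10097376 = -2550 / 3177.6369 = -0.8025
t = r·√(n−2)/√(1−r²) = -0.8025·√4 / √(1−0.644006) = -1.605000 / 0.596652 = -2.690

-2.690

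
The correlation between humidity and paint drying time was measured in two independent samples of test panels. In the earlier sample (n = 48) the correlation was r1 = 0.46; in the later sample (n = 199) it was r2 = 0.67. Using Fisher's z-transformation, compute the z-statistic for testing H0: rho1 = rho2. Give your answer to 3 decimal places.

z1 = atanh(0.46) = 0.497311,  z2 = atanh(0.67) = 0.810743
SE = √(1/(n1−3) + 1/(n2−3)) = √(1/45 + 1/196) = √(0.0222222 + 0.0051020) = √0.0273242 = 0.165300
z = (z1 − z2)/SE = (0.497311 − 0.810743) / 0.165300 = -0.313432 / 0.165300 = -1.896

-1.896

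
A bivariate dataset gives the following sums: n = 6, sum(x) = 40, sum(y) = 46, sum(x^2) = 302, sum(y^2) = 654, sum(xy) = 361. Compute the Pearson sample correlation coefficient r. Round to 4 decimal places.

Numerator: nΣxy − (Σx)(Σy) = 6·361 − (40)(46) = 326
Denominator: √[(nΣx²−(Σx)²)(nΣy²−(Σy)²)]
  nΣx²−(Σx)² = 6·302 − 1600 = 212;  nΣy²−(Σy)² = 6·654 − 2116 = 1808
  √(212·1808) = √383296 = 619.1090
r = 326 / 619.1090 = 0.5266

0.5266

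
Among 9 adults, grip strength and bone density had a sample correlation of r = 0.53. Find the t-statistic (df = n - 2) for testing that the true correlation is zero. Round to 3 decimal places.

1.654

t = r·√(n−2) / √(1−r²) with r = 0.53, n = 9
  = 0.53·√7 / √(1 − 0.2809)
  = 0.53·2.645751 / 0.847998
  = 1.402248 / 0.847998 = 1.654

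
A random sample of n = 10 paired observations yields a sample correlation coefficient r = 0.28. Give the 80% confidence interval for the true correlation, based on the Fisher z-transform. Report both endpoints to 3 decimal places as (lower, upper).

Fisher z: z_r = atanh(r) = ½·ln((1+0.28)/(1−0.28)) = 0.287682
SE(z) = 1/√(n−3) = 1/√7 = 0.377964
80% ⇒ z* = 1.282; margin = 1.282·0.377964 = 0.484550
CI on z-scale: (-0.196868, 0.772232)
Back-transform: tanh(-0.196868) = -0.194363, tanh(0.772232) = 0.648225

(-0.194, 0.648)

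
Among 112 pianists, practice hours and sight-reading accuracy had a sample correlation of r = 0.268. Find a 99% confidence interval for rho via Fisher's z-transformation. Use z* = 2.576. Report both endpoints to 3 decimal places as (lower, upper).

Fisher z: z_r = atanh(r) = ½·ln((1+0.268)/(1−0.268)) = 0.274708
SE(z) = 1/√(n−3) = 1/√109 = 0.095783
99% ⇒ z* = 2.576; margin = 2.576·0.095783 = 0.246737
CI on z-scale: (0.027971, 0.521445)
Back-transform: tanh(0.027971) = 0.027964, tanh(0.521445) = 0.478814

(0.028, 0.479)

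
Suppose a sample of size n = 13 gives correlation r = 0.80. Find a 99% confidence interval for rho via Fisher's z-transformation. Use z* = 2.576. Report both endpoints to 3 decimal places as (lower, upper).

(0.277, 0.957)

Fisher z: z_r = atanh(r) = ½·ln((1+0.80)/(1−0.80)) = 1.098612
SE(z) = 1/√(n−3) = 1/√10 = 0.316228
99% ⇒ z* = 2.576; margin = 2.576·0.316228 = 0.814603
CI on z-scale: (0.284009, 1.913215)
Back-transform: tanh(0.284009) = 0.276611, tanh(1.913215) = 0.957355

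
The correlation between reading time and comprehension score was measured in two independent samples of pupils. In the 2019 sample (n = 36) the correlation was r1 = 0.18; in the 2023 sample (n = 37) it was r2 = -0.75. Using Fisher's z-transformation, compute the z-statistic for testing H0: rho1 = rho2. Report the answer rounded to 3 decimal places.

z1 = atanh(0.18) = 0.181983,  z2 = atanh(-0.75) = -0.972955
SE = √(1/(n1−3) + 1/(n2−3)) = √(1/33 + 1/34) = √(0.0303030 + 0.0294118) = √0.0597148 = 0.244366
z = (z1 − z2)/SE = (0.181983 − (-0.972955)) / 0.244366 = 1.154938 / 0.244366 = 4.726

4.726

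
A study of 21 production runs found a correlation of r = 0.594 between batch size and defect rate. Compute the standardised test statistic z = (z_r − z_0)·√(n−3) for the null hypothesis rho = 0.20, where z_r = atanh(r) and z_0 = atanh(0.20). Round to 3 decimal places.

z_r = atanh(0.594) = 0.683824,  z_0 = atanh(0.20) = 0.202733
SE = 1/√(n−3) = 1/√18 = 0.235702
z = (z_r − z_0)/SE = (0.683824 − 0.202733) / 0.235702 = 0.481091 / 0.235702 = 2.041

2.041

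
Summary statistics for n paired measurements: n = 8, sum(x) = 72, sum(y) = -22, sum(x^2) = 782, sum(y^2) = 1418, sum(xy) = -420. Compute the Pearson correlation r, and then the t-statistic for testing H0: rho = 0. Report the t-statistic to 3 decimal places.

S_xy = nΣxy − ΣxΣy = 8·(-420) − 72·(-22) = -3360 − (-1584) = -1776
S_xx = nΣx² − (Σx)² = 8·782 − 72² = 6256 − 5184 = 1072
S_yy = nΣy² − (Σy)² = 8·1418 − (-22)² = 11344 − 484 = 10860
r = S_xy / √(S_xx·S_yy) = -1776 / √(1072·10860) = -1776 / √11641920 = -1776 / 3412.0258 = -0.5205
t = r·√(n−2)/√(1−r²) = -0.5205·√6 / √(1−0.270920) = -1.274959 / 0.853862 = -1.493

-1.493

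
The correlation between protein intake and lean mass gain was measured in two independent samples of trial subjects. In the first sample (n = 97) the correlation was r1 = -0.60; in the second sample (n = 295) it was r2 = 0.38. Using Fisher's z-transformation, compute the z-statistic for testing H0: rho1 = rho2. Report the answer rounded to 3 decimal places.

-9.219

z1 = atanh(-0.60) = -0.693147,  z2 = atanh(0.38) = 0.400060
SE = √(1/(n1−3) + 1/(n2−3)) = √(1/94 + 1/292) = √(0.0106383 + 0.0034247) = √0.0140630 = 0.118588
z = (z1 − z2)/SE = (-0.693147 − 0.400060) / 0.118588 = -1.093207 / 0.118588 = -9.219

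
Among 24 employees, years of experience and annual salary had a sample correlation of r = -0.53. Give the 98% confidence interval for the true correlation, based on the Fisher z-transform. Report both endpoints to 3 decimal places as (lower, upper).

(-0.800, -0.082)

z_r = atanh(-0.53) = -0.590145;  SE = 1/√(n−3) = 1/√21 = 0.218218
z-limits: -0.590145 ± 2.326·0.218218 = -0.590145 ± 0.507575 = [-1.097720, -0.082570]
ρ-limits: (tanh -1.097720, tanh -0.082570) = (-0.800, -0.082)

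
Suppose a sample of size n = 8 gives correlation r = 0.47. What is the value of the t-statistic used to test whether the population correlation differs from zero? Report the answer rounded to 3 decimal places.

1.304

t = r·√(n−2) / √(1−r²) with r = 0.47, n = 8
  = 0.47·√6 / √(1 − 0.2209)
  = 0.47·2.449490 / 0.882666
  = 1.151260 / 0.882666 = 1.304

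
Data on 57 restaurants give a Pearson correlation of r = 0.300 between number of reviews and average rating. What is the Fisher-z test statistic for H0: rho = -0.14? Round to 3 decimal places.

3.310

z_r = atanh(0.300) = 0.309520,  z_0 = atanh(-0.14) = -0.140926
SE = 1/√(n−3) = 1/√54 = 0.136083
z = (z_r − z_0)/SE = (0.309520 − (-0.140926)) / 0.136083 = 0.450446 / 0.136083 = 3.310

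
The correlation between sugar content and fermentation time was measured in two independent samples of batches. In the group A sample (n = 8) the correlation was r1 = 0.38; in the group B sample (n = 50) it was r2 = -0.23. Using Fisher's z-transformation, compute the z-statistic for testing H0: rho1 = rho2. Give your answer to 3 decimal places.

z1 = atanh(0.38) = 0.400060,  z2 = atanh(-0.23) = -0.234189
SE = √(1/(n1−3) + 1/(n2−3)) = √(1/5 + 1/47) = √(0.2000000 + 0.0212766) = √0.2212766 = 0.470400
z = (z1 − z2)/SE = (0.400060 − (-0.234189)) / 0.470400 = 0.634249 / 0.470400 = 1.348

1.348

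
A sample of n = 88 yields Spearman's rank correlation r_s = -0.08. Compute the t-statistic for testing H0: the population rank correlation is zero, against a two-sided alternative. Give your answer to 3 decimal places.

-0.744

t = r_s·√(n−2) / √(1−r_s²) with r_s = -0.08, n = 88
  = -0.08·√86 / √(1 − 0.0064)
  = -0.08·9.273618 / 0.996795
  = -0.741889 / 0.996795 = -0.744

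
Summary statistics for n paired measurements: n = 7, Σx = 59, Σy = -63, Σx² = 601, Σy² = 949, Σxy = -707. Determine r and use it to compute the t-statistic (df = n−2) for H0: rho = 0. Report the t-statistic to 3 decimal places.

S_xy = nΣxy − ΣxΣy = 7·(-707) − 59·(-63) = -4949 − (-3717) = -1232
S_xx = nΣx² − (Σx)² = 7·601 − 59² = 4207 − 3481 = 726
S_yy = nΣy² − (Σy)² = 7·949 − (-63)² = 6643 − 3969 = 2674
r = S_xy / √(S_xx·S_yy) = -1232 / √(726·2674) = -1232 / √1941324 = -1232 / 1393.3140 = -0.8842
t = r·√(n−2)/√(1−r²) = -0.8842·√5 / √(1−0.781810) = -1.977131 / 0.467108 = -4.233

-4.233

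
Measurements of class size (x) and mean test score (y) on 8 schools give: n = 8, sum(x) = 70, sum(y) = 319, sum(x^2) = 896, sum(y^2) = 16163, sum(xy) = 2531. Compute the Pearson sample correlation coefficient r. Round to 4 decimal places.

-0.2634

S_xy = nΣxy − ΣxΣy = 8·2531 − 70·319 = 20248 − 22330 = -2082
S_xx = nΣx² − (Σx)² = 8·896 − 70² = 7168 − 4900 = 2268
S_yy = nΣy² − (Σy)² = 8·16163 − 319² = 129304 − 101761 = 27543
r = S_xy / √(S_xx·S_yy) = -2082 / √(2268·27543) = -2082 / √62467524 = -2082 / 7903.6399 = -0.2634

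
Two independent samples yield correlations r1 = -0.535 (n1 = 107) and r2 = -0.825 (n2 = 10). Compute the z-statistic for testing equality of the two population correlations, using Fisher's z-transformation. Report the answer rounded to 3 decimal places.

1.473

z1 = atanh(-0.535) = -0.597124,  z2 = atanh(-0.825) = -1.172275
SE = √(1/(n1−3) + 1/(n2−3)) = √(1/104 + 1/7) = √(0.0096154 + 0.1428571) = √0.1524725 = 0.390477
z = (z1 − z2)/SE = (-0.597124 − (-1.172275)) / 0.390477 = 0.575151 / 0.390477 = 1.473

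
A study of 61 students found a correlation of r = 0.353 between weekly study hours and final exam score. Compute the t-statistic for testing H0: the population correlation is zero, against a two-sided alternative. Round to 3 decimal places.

t = r·√(n−2) / √(1−r²) with r = 0.353, n = 61
  = 0.353·√59 / √(1 − 0.124609)
  = 0.353·7.681146 / 0.935623
  = 2.711445 / 0.935623 = 2.898

2.898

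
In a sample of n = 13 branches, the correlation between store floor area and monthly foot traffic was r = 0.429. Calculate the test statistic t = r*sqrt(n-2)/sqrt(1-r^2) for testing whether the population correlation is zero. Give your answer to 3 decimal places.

t = r·√(n−2) / √(1−r²) with r = 0.429, n = 13
  = 0.429·√11 / √(1 − 0.184041)
  = 0.429·3.316625 / 0.903304
  = 1.422832 / 0.903304 = 1.575

1.575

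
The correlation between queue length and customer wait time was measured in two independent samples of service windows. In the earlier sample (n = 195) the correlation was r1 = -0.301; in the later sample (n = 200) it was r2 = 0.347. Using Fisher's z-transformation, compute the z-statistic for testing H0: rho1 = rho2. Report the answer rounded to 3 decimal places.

Fisher z-transforms: z1 = atanh(-0.301) = -0.310619, z2 = atanh(0.347) = 0.362029; difference d = -0.672648
Var(d) = 1/192 + 1/197 = 0.0052083 + 0.0050761 = 0.0102844
z = d/√Var(d) = -0.672648 / √0.0102844 = -0.672648 / 0.101412 = -6.633

-6.633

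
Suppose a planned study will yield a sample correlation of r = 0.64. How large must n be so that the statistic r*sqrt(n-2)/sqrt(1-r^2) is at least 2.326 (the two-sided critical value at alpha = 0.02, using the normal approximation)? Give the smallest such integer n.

10

Need r·√(n−2)/√(1−r²) ≥ 2.326
√(n−2) ≥ 2.326·√(1−0.4096) / 0.64 = 2.326·0.768375 / 0.64 = 2.7926
n−2 ≥ 7.7986  ⇒  n ≥ 9.7986
Smallest integer n = 10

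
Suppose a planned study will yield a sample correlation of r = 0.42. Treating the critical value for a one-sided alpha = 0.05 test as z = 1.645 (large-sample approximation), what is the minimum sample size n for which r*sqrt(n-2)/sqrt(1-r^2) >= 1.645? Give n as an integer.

r√(n−2)/√(1−r²) ≥ 1.645  ⇔  n−2 ≥ (1.645)²·(1−r²)/r²
(1−r²)/r² = (1−0.1764)/0.1764 = 4.6689
n ≥ 2 + 2.706025·4.6689 = 2 + 12.6342 = 14.6342
⌈14.6342⌉ = 15

15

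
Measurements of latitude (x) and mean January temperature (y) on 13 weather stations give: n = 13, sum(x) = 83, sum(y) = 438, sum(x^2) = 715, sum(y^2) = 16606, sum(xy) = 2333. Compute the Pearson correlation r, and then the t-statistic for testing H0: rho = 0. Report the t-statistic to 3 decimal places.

-4.307

Numerator: nΣxy − (Σx)(Σy) = 13·2333 − (83)(438) = -6025
Denominator: √[(nΣx²−(Σx)²)(nΣy²−(Σy)²)]
  nΣx²−(Σx)² = 13·715 − 6889 = 2406;  nΣy²−(Σy)² = 13·16606 − 191844 = 24034
  √(2406·24034) = √57825804 = 7604.3280
r = -6025 / 7604.3280 = -0.7923
t = r·√(n−2)/√(1−r²) = -0.7923·√11 / √(1−0.627739) = -2.627762 / 0.610132 = -4.307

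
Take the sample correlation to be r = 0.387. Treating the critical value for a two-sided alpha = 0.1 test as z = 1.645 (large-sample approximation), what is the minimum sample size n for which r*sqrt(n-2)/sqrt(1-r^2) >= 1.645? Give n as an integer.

Need r·√(n−2)/√(1−r²) ≥ 1.645
√(n−2) ≥ 1.645·√(1−0.149769) / 0.387 = 1.645·0.922080 / 0.387 = 3.9194
n−2 ≥ 15.3617  ⇒  n ≥ 17.3617
Smallest integer n = 18

18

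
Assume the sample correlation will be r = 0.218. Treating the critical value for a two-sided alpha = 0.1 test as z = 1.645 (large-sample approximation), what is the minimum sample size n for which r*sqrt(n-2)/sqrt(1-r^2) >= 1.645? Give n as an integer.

r√(n−2)/√(1−r²) ≥ 1.645  ⇔  n−2 ≥ (1.645)²·(1−r²)/r²
(1−r²)/r² = (1−0.047524)/0.047524 = 20.0420
n ≥ 2 + 2.706025·20.0420 = 2 + 54.2342 = 56.2342
⌈56.2342⌉ = 57

57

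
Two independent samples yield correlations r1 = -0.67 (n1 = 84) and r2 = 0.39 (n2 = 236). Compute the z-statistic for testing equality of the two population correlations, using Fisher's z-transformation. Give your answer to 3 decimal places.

Fisher z-transforms: z1 = atanh(-0.67) = -0.810743, z2 = atanh(0.39) = 0.411800; difference d = -1.222543
Var(d) = 1/81 + 1/233 = 0.0123457 + 0.0042918 = 0.0166375
z = d/√Var(d) = -1.222543 / √0.0166375 = -1.222543 / 0.128986 = -9.478

-9.478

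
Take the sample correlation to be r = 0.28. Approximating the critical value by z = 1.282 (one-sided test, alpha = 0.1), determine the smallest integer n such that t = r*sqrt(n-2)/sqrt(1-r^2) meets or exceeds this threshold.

r√(n−2)/√(1−r²) ≥ 1.282  ⇔  n−2 ≥ (1.282)²·(1−r²)/r²
(1−r²)/r² = (1−0.0784)/0.0784 = 11.7551
n ≥ 2 + 1.643524·11.7551 = 2 + 19.3198 = 21.3198
⌈21.3198⌉ = 22

22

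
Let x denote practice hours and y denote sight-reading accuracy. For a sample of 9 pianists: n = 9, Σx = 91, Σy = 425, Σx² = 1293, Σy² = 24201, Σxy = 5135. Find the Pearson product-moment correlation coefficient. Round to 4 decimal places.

Numerator: nΣxy − (Σx)(Σy) = 9·5135 − (91)(425) = 7540
Denominator: √[(nΣx²−(Σx)²)(nΣy²−(Σy)²)]
  nΣx²−(Σx)² = 9·1293 − 8281 = 3356;  nΣy²−(Σy)² = 9·24201 − 180625 = 37184
  √(3356·37184) = √124789504 = 11170.9223
r = 7540 / 11170.9223 = 0.6750

0.6750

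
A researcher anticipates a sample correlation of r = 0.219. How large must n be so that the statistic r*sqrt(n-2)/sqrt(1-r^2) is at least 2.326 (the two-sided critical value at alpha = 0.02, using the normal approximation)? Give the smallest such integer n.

Need r·√(n−2)/√(1−r²) ≥ 2.326
√(n−2) ≥ 2.326·√(1−0.047961) / 0.219 = 2.326·0.975725 / 0.219 = 10.3632
n−2 ≥ 107.3959  ⇒  n ≥ 109.3959
Smallest integer n = 110

110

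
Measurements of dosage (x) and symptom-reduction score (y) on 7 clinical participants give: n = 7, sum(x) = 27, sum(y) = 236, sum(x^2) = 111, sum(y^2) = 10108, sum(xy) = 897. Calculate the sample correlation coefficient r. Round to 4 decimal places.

Numerator: nΣxy − (Σx)(Σy) = 7·897 − (27)(236) = -93
Denominator: √[(nΣx²−(Σx)²)(nΣy²−(Σy)²)]
  nΣx²−(Σx)² = 7·111 − 729 = 48;  nΣy²−(Σy)² = 7·10108 − 55696 = 15060
  √(48·15060) = √722880 = 850.2235
r = -93 / 850.2235 = -0.1094

-0.1094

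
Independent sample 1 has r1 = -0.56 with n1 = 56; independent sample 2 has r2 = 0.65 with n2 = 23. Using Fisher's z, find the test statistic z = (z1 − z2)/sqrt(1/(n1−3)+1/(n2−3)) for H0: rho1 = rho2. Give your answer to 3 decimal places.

Fisher z-transforms: z1 = atanh(-0.56) = -0.632833, z2 = atanh(0.65) = 0.775299; difference d = -1.408132
Var(d) = 1/53 + 1/20 = 0.0188679 + 0.0500000 = 0.0688679
z = d/√Var(d) = -1.408132 / √0.0688679 = -1.408132 / 0.262427 = -5.366

-5.366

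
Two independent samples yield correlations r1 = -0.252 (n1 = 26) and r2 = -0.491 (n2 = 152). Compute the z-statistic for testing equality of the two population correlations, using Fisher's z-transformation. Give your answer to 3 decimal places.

1.249

z1 = atanh(-0.252) = -0.257547,  z2 = atanh(-0.491) = -0.537377
SE = √(1/(n1−3) + 1/(n2−3)) = √(1/23 + 1/149) = √(0.0434783 + 0.0067114) = √0.0501897 = 0.224031
z = (z1 − z2)/SE = (-0.257547 − (-0.537377)) / 0.224031 = 0.279830 / 0.224031 = 1.249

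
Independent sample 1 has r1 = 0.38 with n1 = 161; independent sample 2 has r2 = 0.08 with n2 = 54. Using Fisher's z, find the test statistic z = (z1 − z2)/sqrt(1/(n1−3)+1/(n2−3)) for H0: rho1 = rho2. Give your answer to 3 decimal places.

1.986

Fisher z-transforms: z1 = atanh(0.38) = 0.400060, z2 = atanh(0.08) = 0.080171; difference d = 0.319889
Var(d) = 1/158 + 1/51 = 0.0063291 + 0.0196078 = 0.0259369
z = d/√Var(d) = 0.319889 / √0.0259369 = 0.319889 / 0.161049 = 1.986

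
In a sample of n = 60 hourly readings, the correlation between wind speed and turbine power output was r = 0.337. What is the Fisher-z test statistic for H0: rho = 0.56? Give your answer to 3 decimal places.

-2.130

z_r = atanh(0.337) = 0.350704,  z_0 = atanh(0.56) = 0.632833
SE = 1/√(n−3) = 1/√57 = 0.132453
z = (z_r − z_0)/SE = (0.350704 − 0.632833) / 0.132453 = -0.282129 / 0.132453 = -2.130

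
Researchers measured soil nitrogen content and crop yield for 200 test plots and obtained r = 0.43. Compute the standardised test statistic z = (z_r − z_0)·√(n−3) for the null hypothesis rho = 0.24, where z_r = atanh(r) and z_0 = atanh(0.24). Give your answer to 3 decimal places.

Fisher z: atanh(0.43) = 0.459897, atanh(0.24) = 0.244774
z = (z_r − z_0)·√(n−3) = (0.459897 − 0.244774)·√197 = 0.215123 · 14.035669 = 3.019

3.019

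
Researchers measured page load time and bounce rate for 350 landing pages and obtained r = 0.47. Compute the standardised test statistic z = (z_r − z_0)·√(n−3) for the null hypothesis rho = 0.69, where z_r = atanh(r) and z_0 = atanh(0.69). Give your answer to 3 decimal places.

Fisher z: atanh(0.47) = 0.510070, atanh(0.69) = 0.847956
z = (z_r − z_0)·√(n−3) = (0.510070 − 0.847956)·√347 = -0.337886 · 18.627936 = -6.294

-6.294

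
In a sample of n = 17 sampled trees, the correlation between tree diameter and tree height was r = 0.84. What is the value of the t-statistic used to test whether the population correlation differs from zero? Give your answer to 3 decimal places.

t = r·√(n−2) / √(1−r²) with r = 0.84, n = 17
  = 0.84·√15 / √(1 − 0.7056)
  = 0.84·3.872983 / 0.542586
  = 3.253306 / 0.542586 = 5.996

5.996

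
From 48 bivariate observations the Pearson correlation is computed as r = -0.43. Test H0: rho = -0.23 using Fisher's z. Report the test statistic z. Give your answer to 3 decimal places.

Fisher z: atanh(-0.43) = -0.459897, atanh(-0.23) = -0.234189
z = (z_r − z_0)·√(n−3) = (-0.459897 − (-0.234189))·√45 = -0.225708 · 6.708204 = -1.514

-1.514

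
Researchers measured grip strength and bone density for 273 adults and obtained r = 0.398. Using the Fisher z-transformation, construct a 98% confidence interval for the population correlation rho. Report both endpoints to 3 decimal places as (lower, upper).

(0.273, 0.510)

Fisher z: z_r = atanh(r) = ½·ln((1+0.398)/(1−0.398)) = 0.421270
SE(z) = 1/√(n−3) = 1/√270 = 0.060858
98% ⇒ z* = 2.326; margin = 2.326·0.060858 = 0.141556
CI on z-scale: (0.279714, 0.562826)
Back-transform: tanh(0.279714) = 0.272640, tanh(0.562826) = 0.510071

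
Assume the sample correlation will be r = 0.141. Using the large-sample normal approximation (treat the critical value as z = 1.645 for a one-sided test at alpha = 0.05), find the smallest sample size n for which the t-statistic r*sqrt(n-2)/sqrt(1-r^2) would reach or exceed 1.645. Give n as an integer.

136

Need r·√(n−2)/√(1−r²) ≥ 1.645
√(n−2) ≥ 1.645·√(1−0.019881) / 0.141 = 1.645·0.990010 / 0.141 = 11.5501
n−2 ≥ 133.4048  ⇒  n ≥ 135.4048
Smallest integer n = 136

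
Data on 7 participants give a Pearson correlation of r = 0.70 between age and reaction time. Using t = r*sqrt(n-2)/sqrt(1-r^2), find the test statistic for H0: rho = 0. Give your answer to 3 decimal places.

1 − r² = 1 − 0.4900 = 0.5100;  √(1−r²) = 0.714143
√(n−2) = √5 = 2.236068
t = r·√(n−2)/√(1−r²) = 0.70 · 2.236068 / 0.714143 = 2.192

2.192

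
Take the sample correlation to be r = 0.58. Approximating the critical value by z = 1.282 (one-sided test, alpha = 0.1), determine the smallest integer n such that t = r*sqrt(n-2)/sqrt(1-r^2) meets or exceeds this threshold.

6

Need r·√(n−2)/√(1−r²) ≥ 1.282
√(n−2) ≥ 1.282·√(1−0.3364) / 0.58 = 1.282·0.814616 / 0.58 = 1.8006
n−2 ≥ 3.2422  ⇒  n ≥ 5.2422
Smallest integer n = 6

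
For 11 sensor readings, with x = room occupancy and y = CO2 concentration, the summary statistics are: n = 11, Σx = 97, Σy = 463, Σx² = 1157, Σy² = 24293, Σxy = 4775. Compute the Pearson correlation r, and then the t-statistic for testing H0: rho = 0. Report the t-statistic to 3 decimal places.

S_xy = nΣxy − ΣxΣy = 11·4775 − 97·463 = 52525 − 44911 = 7614
S_xx = nΣx² − (Σx)² = 11·1157 − 97² = 12727 − 9409 = 3318
S_yy = nΣy² − (Σy)² = 11·24293 − 463² = 267223 − 214369 = 52854
r = S_xy / √(S_xx·S_yy) = 7614 / √(3318·52854) = 7614 / √175369572 = 7614 / 13242.7177 = 0.5750
t = r·√(n−2)/√(1−r²) = 0.5750·√9 / √(1−0.330625) = 1.725000 / 0.818153 = 2.108

2.108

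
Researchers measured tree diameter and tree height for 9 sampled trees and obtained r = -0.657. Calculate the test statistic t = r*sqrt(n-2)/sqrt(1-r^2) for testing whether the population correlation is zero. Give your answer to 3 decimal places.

t = r·√(n−2) / √(1−r²) with r = -0.657, n = 9
  = -0.657·√7 / √(1 − 0.431649)
  = -0.657·2.645751 / 0.753891
  = -1.738258 / 0.753891 = -2.306

-2.306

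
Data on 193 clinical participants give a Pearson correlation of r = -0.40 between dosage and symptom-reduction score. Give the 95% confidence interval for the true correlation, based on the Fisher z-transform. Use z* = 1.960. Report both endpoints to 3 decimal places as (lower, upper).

(-0.512, -0.274)

z_r = atanh(-0.40) = -0.423649;  SE = 1/√(n−3) = 1/√190 = 0.072548
z-limits: -0.423649 ± 1.960·0.072548 = -0.423649 ± 0.142194 = [-0.565843, -0.281455]
ρ-limits: (tanh -0.565843, tanh -0.281455) = (-0.512, -0.274)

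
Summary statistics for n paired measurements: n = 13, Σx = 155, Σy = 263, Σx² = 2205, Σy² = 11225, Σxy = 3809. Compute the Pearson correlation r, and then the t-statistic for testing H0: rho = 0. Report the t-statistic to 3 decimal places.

1.736

Numerator: nΣxy − (Σx)(Σy) = 13·3809 − (155)(263) = 8752
Denominator: √[(nΣx²−(Σx)²)(nΣy²−(Σy)²)]
  nΣx²−(Σx)² = 13·2205 − 24025 = 4640;  nΣy²−(Σy)² = 13·11225 − 69169 = 76756
  √(4640·76756) = √356147840 = 18871.8796
r = 8752 / 18871.8796 = 0.4638
t = r·√(n−2)/√(1−r²) = 0.4638·√11 / √(1−0.215110) = 1.538251 / 0.885940 = 1.736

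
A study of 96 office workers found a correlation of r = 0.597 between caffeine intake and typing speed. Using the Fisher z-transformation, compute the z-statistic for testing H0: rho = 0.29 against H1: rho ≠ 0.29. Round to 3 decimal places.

3.760

Fisher z: atanh(0.597) = 0.688473, atanh(0.29) = 0.298566
z = (z_r − z_0)·√(n−3) = (0.688473 − 0.298566)·√93 = 0.389907 · 9.643651 = 3.760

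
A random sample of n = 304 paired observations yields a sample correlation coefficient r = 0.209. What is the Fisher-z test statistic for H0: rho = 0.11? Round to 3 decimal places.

1.764

z_r = atanh(0.209) = 0.212125,  z_0 = atanh(0.11) = 0.110447
SE = 1/√(n−3) = 1/√301 = 0.057639
z = (z_r − z_0)/SE = (0.212125 − 0.110447) / 0.057639 = 0.101678 / 0.057639 = 1.764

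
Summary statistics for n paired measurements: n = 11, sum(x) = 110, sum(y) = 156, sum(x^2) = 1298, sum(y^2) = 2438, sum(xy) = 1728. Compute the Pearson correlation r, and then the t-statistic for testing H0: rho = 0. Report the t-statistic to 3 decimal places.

S_xy = nΣxy − ΣxΣy = 11·1728 − 110·156 = 19008 − 17160 = 1848
S_xx = nΣx² − (Σx)² = 11·1298 − 110² = 14278 − 12100 = 2178
S_yy = nΣy² − (Σy)² = 11·2438 − 156² = 26818 − 24336 = 2482
r = S_xy / √(S_xx·S_yy) = 1848 / √(2178·2482) = 1848 / √5405796 = 1848 / 2325.0368 = 0.7948
t = r·√(n−2)/√(1−r²) = 0.7948·√9 / √(1−0.631707) = 2.384400 / 0.606871 = 3.929

3.929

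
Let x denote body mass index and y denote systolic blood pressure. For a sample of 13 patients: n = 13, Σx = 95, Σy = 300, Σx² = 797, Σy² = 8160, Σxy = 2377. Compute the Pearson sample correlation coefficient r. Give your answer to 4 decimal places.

S_xy = nΣxy − ΣxΣy = 13·2377 − 95·300 = 30901 − 28500 = 2401
S_xx = nΣx² − (Σx)² = 13·797 − 95² = 10361 − 9025 = 1336
S_yy = nΣy² − (Σy)² = 13·8160 − 300² = 106080 − 90000 = 16080
r = S_xy / √(S_xx·S_yy) = 2401 / √(1336·16080) = 2401 / √21482880 = 2401 / 4634.9628 = 0.5180

0.5180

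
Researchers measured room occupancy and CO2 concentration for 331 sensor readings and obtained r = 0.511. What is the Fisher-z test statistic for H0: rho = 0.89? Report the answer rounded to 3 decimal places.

z_r = atanh(0.511) = 0.564082,  z_0 = atanh(0.89) = 1.421926
SE = 1/√(n−3) = 1/√328 = 0.055216
z = (z_r − z_0)/SE = (0.564082 − 1.421926) / 0.055216 = -0.857844 / 0.055216 = -15.536

-15.536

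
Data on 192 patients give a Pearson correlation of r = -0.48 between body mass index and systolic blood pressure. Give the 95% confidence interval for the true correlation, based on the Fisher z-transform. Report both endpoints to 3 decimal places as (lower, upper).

Fisher z: z_r = atanh(r) = ½·ln((1+(-0.48))/(1−(-0.48))) = -0.522984
SE(z) = 1/√(n−3) = 1/√189 = 0.072739
95% ⇒ z* = 1.960; margin = 1.960·0.072739 = 0.142568
CI on z-scale: (-0.665552, -0.380416)
Back-transform: tanh(-0.665552) = -0.582046, tanh(-0.380416) = -0.363069

(-0.582, -0.363)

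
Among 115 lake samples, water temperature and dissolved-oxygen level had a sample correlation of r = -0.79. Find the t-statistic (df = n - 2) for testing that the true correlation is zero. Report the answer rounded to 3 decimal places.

-13.697

t = r·√(n−2) / √(1−r²) with r = -0.79, n = 115
  = -0.79·√113 / √(1 − 0.6241)
  = -0.79·10.630146 / 0.613107
  = -8.397815 / 0.613107 = -13.697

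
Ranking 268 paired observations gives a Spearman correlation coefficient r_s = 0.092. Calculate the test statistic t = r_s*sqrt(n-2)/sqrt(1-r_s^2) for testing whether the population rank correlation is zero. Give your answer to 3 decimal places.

1.507

1 − r_s² = 1 − 0.008464 = 0.991536;  √(1−r_s²) = 0.995759
√(n−2) = √266 = 16.309506
t = r_s·√(n−2)/√(1−r_s²) = 0.092 · 16.309506 / 0.995759 = 1.507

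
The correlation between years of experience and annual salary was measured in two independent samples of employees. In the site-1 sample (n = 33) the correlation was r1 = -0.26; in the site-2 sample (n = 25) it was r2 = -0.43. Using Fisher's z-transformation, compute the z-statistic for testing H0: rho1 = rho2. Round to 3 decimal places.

z1 = atanh(-0.26) = -0.266108,  z2 = atanh(-0.43) = -0.459897
SE = √(1/(n1−3) + 1/(n2−3)) = √(1/30 + 1/22) = √(0.0333333 + 0.0454545) = √0.0787878 = 0.280692
z = (z1 − z2)/SE = (-0.266108 − (-0.459897)) / 0.280692 = 0.193789 / 0.280692 = 0.690

0.690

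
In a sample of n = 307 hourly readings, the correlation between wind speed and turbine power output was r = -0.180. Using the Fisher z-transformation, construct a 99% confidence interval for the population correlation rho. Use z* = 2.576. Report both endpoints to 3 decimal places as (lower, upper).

z_r = atanh(-0.180) = -0.181983;  SE = 1/√(n−3) = 1/√304 = 0.057354
z-limits: -0.181983 ± 2.576·0.057354 = -0.181983 ± 0.147744 = [-0.329727, -0.034239]
ρ-limits: (tanh -0.329727, tanh -0.034239) = (-0.318, -0.034)

(-0.318, -0.034)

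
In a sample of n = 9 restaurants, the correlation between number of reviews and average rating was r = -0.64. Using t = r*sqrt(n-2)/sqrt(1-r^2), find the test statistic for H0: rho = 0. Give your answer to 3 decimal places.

1 − r² = 1 − 0.4096 = 0.5904;  √(1−r²) = 0.768375
√(n−2) = √7 = 2.645751
t = r·√(n−2)/√(1−r²) = -0.64 · 2.645751 / 0.768375 = -2.204

-2.204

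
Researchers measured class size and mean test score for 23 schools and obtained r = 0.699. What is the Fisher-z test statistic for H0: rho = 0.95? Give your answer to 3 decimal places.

-4.322

z_r = atanh(0.699) = 0.865342,  z_0 = atanh(0.95) = 1.831781
SE = 1/√(n−3) = 1/√20 = 0.223607
z = (z_r − z_0)/SE = (0.865342 − 1.831781) / 0.223607 = -0.966439 / 0.223607 = -4.322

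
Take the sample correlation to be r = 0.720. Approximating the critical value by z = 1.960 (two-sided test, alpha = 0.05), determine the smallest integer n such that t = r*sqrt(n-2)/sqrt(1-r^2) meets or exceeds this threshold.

6

Need r·√(n−2)/√(1−r²) ≥ 1.960
√(n−2) ≥ 1.960·√(1−0.518400) / 0.720 = 1.960·0.693974 / 0.720 = 1.8892
n−2 ≥ 3.5691  ⇒  n ≥ 5.5691
Smallest integer n = 6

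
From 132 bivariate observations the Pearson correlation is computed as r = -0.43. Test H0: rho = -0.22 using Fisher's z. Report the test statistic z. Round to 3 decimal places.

Fisher z: atanh(-0.43) = -0.459897, atanh(-0.22) = -0.223656
z = (z_r − z_0)·√(n−3) = (-0.459897 − (-0.223656))·√129 = -0.236241 · 11.357817 = -2.683

-2.683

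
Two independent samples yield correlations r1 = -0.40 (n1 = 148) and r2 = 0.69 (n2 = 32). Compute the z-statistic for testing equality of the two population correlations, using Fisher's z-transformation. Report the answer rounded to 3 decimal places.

Fisher z-transforms: z1 = atanh(-0.40) = -0.423649, z2 = atanh(0.69) = 0.847956; difference d = -1.271605
Var(d) = 1/145 + 1/29 = 0.0068966 + 0.0344828 = 0.0413794
z = d/√Var(d) = -1.271605 / √0.0413794 = -1.271605 / 0.203419 = -6.251

-6.251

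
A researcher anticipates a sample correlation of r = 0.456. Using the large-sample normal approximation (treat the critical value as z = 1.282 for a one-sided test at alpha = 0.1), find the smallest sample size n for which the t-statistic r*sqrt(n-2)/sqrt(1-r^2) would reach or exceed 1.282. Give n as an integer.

9

r√(n−2)/√(1−r²) ≥ 1.282  ⇔  n−2 ≥ (1.282)²·(1−r²)/r²
(1−r²)/r² = (1−0.207936)/0.207936 = 3.8092
n ≥ 2 + 1.643524·3.8092 = 2 + 6.2605 = 8.2605
⌈8.2605⌉ = 9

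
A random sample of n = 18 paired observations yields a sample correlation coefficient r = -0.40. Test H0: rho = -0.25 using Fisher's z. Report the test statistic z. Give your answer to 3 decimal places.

Fisher z: atanh(-0.40) = -0.423649, atanh(-0.25) = -0.255413
z = (z_r − z_0)·√(n−3) = (-0.423649 − (-0.255413))·√15 = -0.168236 · 3.872983 = -0.652

-0.652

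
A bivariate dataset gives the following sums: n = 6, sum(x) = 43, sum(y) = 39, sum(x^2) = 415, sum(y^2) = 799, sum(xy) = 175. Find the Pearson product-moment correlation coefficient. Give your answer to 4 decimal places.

-0.4329

Numerator: nΣxy − (Σx)(Σy) = 6·175 − (43)(39) = -627
Denominator: √[(nΣx²−(Σx)²)(nΣy²−(Σy)²)]
  nΣx²−(Σx)² = 6·415 − 1849 = 641;  nΣy²−(Σy)² = 6·799 − 1521 = 3273
  √(641·3273) = √2097993 = 1448.4450
r = -627 / 1448.4450 = -0.4329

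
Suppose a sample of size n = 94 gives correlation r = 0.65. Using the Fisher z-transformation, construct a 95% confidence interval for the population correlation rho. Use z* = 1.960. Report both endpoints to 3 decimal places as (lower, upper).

(0.515, 0.753)

z_r = atanh(0.65) = 0.775299;  SE = 1/√(n−3) = 1/√91 = 0.104828
z-limits: 0.775299 ± 1.960·0.104828 = 0.775299 ± 0.205463 = [0.569836, 0.980762]
ρ-limits: (tanh 0.569836, tanh 0.980762) = (0.515, 0.753)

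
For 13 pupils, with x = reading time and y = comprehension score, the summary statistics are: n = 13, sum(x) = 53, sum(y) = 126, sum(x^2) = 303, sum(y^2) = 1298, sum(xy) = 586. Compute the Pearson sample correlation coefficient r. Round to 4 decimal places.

S_xy = nΣxy − ΣxΣy = 13·586 − 53·126 = 7618 − 6678 = 940
S_xx = nΣx² − (Σx)² = 13·303 − 53² = 3939 − 2809 = 1130
S_yy = nΣy² − (Σy)² = 13·1298 − 126² = 16874 − 15876 = 998
r = S_xy / √(S_xx·S_yy) = 940 / √(1130·998) = 940 / √1127740 = 940 / 1061.9510 = 0.8852

0.8852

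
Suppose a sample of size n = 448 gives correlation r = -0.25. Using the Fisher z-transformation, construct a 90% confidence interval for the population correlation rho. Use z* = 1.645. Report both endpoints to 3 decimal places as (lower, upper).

z_r = atanh(-0.25) = -0.255413;  SE = 1/√(n−3) = 1/√445 = 0.047405
z-limits: -0.255413 ± 1.645·0.047405 = -0.255413 ± 0.077981 = [-0.333394, -0.177432]
ρ-limits: (tanh -0.333394, tanh -0.177432) = (-0.322, -0.176)

(-0.322, -0.176)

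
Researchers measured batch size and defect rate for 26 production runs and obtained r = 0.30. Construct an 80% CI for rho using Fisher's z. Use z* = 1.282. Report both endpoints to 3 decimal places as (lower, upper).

Fisher z: z_r = atanh(r) = ½·ln((1+0.30)/(1−0.30)) = 0.309520
SE(z) = 1/√(n−3) = 1/√23 = 0.208514
80% ⇒ z* = 1.282; margin = 1.282·0.208514 = 0.267315
CI on z-scale: (0.042205, 0.576835)
Back-transform: tanh(0.042205) = 0.042180, tanh(0.576835) = 0.520361

(0.042, 0.520)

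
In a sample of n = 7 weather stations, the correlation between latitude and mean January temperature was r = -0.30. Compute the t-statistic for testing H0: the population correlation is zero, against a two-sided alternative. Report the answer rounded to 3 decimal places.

t = r·√(n−2) / √(1−r²) with r = -0.30, n = 7
  = -0.30·√5 / √(1 − 0.0900)
  = -0.30·2.236068 / 0.953939
  = -0.670820 / 0.953939 = -0.703

-0.703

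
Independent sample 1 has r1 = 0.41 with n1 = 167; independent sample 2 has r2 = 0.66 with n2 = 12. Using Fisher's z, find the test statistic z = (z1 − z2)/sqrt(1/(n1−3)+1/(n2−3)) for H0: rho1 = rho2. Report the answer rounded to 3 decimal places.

-1.043

z1 = atanh(0.41) = 0.435611,  z2 = atanh(0.66) = 0.792814
SE = √(1/(n1−3) + 1/(n2−3)) = √(1/164 + 1/9) = √(0.0060976 + 0.1111111) = √0.1172087 = 0.342358
z = (z1 − z2)/SE = (0.435611 − 0.792814) / 0.342358 = -0.357203 / 0.342358 = -1.043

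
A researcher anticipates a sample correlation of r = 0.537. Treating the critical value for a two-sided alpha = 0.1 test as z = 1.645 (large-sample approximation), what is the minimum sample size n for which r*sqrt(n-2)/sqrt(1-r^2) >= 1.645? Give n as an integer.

9

r√(n−2)/√(1−r²) ≥ 1.645  ⇔  n−2 ≥ (1.645)²·(1−r²)/r²
(1−r²)/r² = (1−0.288369)/0.288369 = 2.4678
n ≥ 2 + 2.706025·2.4678 = 2 + 6.6779 = 8.6779
⌈8.6779⌉ = 9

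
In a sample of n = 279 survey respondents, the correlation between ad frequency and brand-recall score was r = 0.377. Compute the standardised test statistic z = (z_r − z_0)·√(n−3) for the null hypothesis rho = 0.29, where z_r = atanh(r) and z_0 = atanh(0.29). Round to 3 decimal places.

Fisher z: atanh(0.377) = 0.396558, atanh(0.29) = 0.298566
z = (z_r − z_0)·√(n−3) = (0.396558 − 0.298566)·√276 = 0.097992 · 16.613248 = 1.628

1.628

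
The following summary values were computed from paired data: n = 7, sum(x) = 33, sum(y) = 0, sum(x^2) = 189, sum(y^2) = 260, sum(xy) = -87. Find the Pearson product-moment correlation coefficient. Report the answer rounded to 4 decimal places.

-0.9332

S_xy = nΣxy − ΣxΣy = 7·(-87) − 33·0 = -609 − 0 = -609
S_xx = nΣx² − (Σx)² = 7·189 − 33² = 1323 − 1089 = 234
S_yy = nΣy² − (Σy)² = 7·260 − 0² = 1820 − 0 = 1820
r = S_xy / √(S_xx·S_yy) = -609 / √(234·1820) = -609 / √425880 = -609 / 652.5948 = -0.9332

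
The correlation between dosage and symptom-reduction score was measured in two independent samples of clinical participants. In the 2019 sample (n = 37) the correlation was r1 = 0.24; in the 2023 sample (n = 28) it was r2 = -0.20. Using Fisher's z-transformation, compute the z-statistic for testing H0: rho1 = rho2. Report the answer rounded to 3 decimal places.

z1 = atanh(0.24) = 0.244774,  z2 = atanh(-0.20) = -0.202733
SE = √(1/(n1−3) + 1/(n2−3)) = √(1/34 + 1/25) = √(0.0294118 + 0.0400000) = √0.0694118 = 0.263461
z = (z1 − z2)/SE = (0.244774 − (-0.202733)) / 0.263461 = 0.447507 / 0.263461 = 1.699

1.699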